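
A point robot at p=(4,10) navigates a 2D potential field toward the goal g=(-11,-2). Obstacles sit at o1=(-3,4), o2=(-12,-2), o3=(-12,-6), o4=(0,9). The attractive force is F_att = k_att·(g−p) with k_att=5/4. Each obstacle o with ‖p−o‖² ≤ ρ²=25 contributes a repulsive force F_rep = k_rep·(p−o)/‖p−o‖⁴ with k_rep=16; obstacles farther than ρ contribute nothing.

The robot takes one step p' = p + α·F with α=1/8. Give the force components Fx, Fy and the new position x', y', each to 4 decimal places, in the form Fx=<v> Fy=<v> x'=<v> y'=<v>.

Fx=-18.5285 Fy=-14.9446 x'=1.6839 y'=8.1319

F_att = 5/4·(g−p) = 5/4·(-15,-12) = (-18.7500,-15.0000)
o1: d²=85 > ρ²=25 → inactive
o2: d²=400 > ρ²=25 → inactive
o3: d²=512 > ρ²=25 → inactive
o4: d²=17 ≤ ρ²=25; F_rep = 16·(4,1)/17² = (0.2215,0.0554)
F = F_att + ΣF_rep = (-18.5285,-14.9446)
p' = p + 1/8·F = (1.6839,8.1319)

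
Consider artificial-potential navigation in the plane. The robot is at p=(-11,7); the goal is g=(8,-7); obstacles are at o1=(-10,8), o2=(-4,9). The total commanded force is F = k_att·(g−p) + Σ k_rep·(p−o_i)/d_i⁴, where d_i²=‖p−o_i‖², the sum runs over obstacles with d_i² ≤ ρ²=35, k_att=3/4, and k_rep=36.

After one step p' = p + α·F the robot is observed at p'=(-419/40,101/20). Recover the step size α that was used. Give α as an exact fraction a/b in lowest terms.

F_att = 3/4·(g−p) = 3/4·(19,-14) = (14.2500,-10.5000)
o1: d²=2 ≤ ρ²=35; F_rep = 36·(-1,-1)/2² = (-9.0000,-9.0000)
o2: d²=53 > ρ²=35 → inactive
F = F_att + ΣF_rep = (5.2500,-19.5000)
Δp = p'−p = (0.5250,-1.9500); α = Δx/Fx = (21/40) / (21/4) = 1/10
check: Δy/Fy = (-39/20) / (-39/2) = 1/10 ✓

α = 1/10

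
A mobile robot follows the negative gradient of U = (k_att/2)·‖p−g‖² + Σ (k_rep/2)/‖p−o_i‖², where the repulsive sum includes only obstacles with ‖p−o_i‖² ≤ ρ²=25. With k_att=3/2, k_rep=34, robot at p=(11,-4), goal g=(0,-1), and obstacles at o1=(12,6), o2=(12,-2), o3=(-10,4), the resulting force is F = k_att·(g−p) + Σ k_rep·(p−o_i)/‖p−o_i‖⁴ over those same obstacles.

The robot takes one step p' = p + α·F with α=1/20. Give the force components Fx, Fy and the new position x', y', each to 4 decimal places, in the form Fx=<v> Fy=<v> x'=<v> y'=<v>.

F_att = 3/2·(g−p) = 3/2·(-11,3) = (-16.5000,4.5000)
o1: d²=101 > ρ²=25 → inactive
o2: d²=5 ≤ ρ²=25; F_rep = 34·(-1,-2)/5² = (-1.3600,-2.7200)
o3: d²=505 > ρ²=25 → inactive
F = F_att + ΣF_rep = (-17.8600,1.7800)
p' = p + 1/20·F = (10.1070,-3.9110)

Fx=-17.8600 Fy=1.7800 x'=10.1070 y'=-3.9110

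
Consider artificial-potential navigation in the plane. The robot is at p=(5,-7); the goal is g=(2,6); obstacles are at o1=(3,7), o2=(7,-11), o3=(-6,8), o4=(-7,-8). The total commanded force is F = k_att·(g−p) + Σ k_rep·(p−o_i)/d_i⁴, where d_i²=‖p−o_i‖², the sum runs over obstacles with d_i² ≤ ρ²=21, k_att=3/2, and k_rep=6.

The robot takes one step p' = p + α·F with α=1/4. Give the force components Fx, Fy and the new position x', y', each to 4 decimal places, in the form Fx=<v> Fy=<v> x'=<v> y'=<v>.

Fx=-4.5300 Fy=19.5600 x'=3.8675 y'=-2.1100

F_att = 3/2·(g−p) = 3/2·(-3,13) = (-4.5000,19.5000)
o1: d²=200 > ρ²=21 → inactive
o2: d²=20 ≤ ρ²=21; F_rep = 6·(-2,4)/20² = (-0.0300,0.0600)
o3: d²=346 > ρ²=21 → inactive
o4: d²=145 > ρ²=21 → inactive
F = F_att + ΣF_rep = (-4.5300,19.5600)
p' = p + 1/4·F = (3.8675,-2.1100)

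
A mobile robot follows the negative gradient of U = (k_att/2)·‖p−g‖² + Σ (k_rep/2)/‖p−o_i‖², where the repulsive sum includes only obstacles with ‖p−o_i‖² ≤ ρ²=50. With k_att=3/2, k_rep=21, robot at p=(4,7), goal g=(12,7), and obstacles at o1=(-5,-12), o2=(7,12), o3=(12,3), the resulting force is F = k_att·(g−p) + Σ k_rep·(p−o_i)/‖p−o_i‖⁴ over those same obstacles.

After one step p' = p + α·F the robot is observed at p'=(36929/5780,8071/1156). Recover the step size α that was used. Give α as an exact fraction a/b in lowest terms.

F_att = 3/2·(g−p) = 3/2·(8,0) = (12.0000,0.0000)
o1: d²=442 > ρ²=50 → inactive
o2: d²=34 ≤ ρ²=50; F_rep = 21·(-3,-5)/34² = (-0.0545,-0.0908)
o3: d²=80 > ρ²=50 → inactive
F = F_att + ΣF_rep = (11.9455,-0.0908)
Δp = p'−p = (2.3891,-0.0182); α = Δx/Fx = (13809/5780) / (13809/1156) = 1/5
check: Δy/Fy = (-21/1156) / (-105/1156) = 1/5 ✓

α = 1/5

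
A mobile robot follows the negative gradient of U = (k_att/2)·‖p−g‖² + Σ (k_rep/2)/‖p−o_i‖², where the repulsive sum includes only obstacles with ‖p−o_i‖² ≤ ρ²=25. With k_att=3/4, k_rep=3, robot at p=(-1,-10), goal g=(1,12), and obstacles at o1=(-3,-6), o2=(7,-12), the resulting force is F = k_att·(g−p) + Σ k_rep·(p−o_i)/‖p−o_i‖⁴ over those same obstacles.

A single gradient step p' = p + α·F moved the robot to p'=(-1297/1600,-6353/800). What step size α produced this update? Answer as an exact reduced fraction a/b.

F_att = 3/4·(g−p) = 3/4·(2,22) = (1.5000,16.5000)
o1: d²=20 ≤ ρ²=25; F_rep = 3·(2,-4)/20² = (0.0150,-0.0300)
o2: d²=68 > ρ²=25 → inactive
F = F_att + ΣF_rep = (1.5150,16.4700)
Δp = p'−p = (0.1894,2.0587); α = Δx/Fx = (303/1600) / (303/200) = 1/8
check: Δy/Fy = (1647/800) / (1647/100) = 1/8 ✓

α = 1/8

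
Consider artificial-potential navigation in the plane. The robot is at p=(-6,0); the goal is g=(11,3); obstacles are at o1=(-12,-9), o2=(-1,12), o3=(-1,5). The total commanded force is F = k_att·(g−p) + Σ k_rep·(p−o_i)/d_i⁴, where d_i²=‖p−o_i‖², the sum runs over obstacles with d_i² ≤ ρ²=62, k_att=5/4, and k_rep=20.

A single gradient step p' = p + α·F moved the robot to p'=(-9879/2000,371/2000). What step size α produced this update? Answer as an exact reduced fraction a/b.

F_att = 5/4·(g−p) = 5/4·(17,3) = (21.2500,3.7500)
o1: d²=117 > ρ²=62 → inactive
o2: d²=169 > ρ²=62 → inactive
o3: d²=50 ≤ ρ²=62; F_rep = 20·(-5,-5)/50² = (-0.0400,-0.0400)
F = F_att + ΣF_rep = (21.2100,3.7100)
Δp = p'−p = (1.0605,0.1855); α = Δx/Fx = (2121/2000) / (2121/100) = 1/20
check: Δy/Fy = (371/2000) / (371/100) = 1/20 ✓

α = 1/20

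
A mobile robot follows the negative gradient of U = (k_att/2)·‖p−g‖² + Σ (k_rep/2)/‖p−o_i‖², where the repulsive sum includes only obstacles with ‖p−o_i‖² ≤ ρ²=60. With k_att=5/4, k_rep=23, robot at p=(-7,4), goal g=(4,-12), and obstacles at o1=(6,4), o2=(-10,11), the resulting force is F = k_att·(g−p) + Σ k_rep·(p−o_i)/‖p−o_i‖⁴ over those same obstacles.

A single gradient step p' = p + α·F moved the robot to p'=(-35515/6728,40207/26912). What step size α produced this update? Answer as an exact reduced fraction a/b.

F_att = 5/4·(g−p) = 5/4·(11,-16) = (13.7500,-20.0000)
o1: d²=169 > ρ²=60 → inactive
o2: d²=58 ≤ ρ²=60; F_rep = 23·(3,-7)/58² = (0.0205,-0.0479)
F = F_att + ΣF_rep = (13.7705,-20.0479)
Δp = p'−p = (1.7213,-2.5060); α = Δx/Fx = (11581/6728) / (11581/841) = 1/8
check: Δy/Fy = (-67441/26912) / (-67441/3364) = 1/8 ✓

α = 1/8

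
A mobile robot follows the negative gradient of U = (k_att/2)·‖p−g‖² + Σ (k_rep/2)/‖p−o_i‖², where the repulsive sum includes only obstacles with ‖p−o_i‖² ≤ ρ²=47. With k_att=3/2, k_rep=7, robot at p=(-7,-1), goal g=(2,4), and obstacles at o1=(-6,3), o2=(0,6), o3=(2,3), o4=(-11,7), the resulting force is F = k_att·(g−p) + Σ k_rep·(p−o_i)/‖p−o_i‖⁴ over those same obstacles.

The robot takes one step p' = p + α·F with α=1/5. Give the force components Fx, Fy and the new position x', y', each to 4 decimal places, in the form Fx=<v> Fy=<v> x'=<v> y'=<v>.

F_att = 3/2·(g−p) = 3/2·(9,5) = (13.5000,7.5000)
o1: d²=17 ≤ ρ²=47; F_rep = 7·(-1,-4)/17² = (-0.0242,-0.0969)
o2: d²=98 > ρ²=47 → inactive
o3: d²=97 > ρ²=47 → inactive
o4: d²=80 > ρ²=47 → inactive
F = F_att + ΣF_rep = (13.4758,7.4031)
p' = p + 1/5·F = (-4.3048,0.4806)

Fx=13.4758 Fy=7.4031 x'=-4.3048 y'=0.4806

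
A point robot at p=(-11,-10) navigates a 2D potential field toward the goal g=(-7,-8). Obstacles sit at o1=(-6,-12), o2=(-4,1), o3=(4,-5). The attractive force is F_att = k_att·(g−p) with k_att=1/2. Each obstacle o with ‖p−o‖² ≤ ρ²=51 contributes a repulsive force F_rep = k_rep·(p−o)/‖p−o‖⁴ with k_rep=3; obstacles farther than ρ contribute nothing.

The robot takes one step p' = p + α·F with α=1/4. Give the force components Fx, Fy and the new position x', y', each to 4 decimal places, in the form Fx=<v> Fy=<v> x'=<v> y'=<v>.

F_att = 1/2·(g−p) = 1/2·(4,2) = (2.0000,1.0000)
o1: d²=29 ≤ ρ²=51; F_rep = 3·(-5,2)/29² = (-0.0178,0.0071)
o2: d²=170 > ρ²=51 → inactive
o3: d²=250 > ρ²=51 → inactive
F = F_att + ΣF_rep = (1.9822,1.0071)
p' = p + 1/4·F = (-10.5045,-9.7482)

Fx=1.9822 Fy=1.0071 x'=-10.5045 y'=-9.7482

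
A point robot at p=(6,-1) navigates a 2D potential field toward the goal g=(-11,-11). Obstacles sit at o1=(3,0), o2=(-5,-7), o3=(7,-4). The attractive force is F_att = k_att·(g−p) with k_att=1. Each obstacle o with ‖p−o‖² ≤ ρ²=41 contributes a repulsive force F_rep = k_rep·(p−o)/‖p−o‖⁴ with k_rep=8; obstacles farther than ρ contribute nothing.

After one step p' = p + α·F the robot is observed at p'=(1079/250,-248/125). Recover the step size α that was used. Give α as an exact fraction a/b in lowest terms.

F_att = 1·(g−p) = 1·(-17,-10) = (-17.0000,-10.0000)
o1: d²=10 ≤ ρ²=41; F_rep = 8·(3,-1)/10² = (0.2400,-0.0800)
o2: d²=157 > ρ²=41 → inactive
o3: d²=10 ≤ ρ²=41; F_rep = 8·(-1,3)/10² = (-0.0800,0.2400)
F = F_att + ΣF_rep = (-16.8400,-9.8400)
Δp = p'−p = (-1.6840,-0.9840); α = Δx/Fx = (-421/250) / (-421/25) = 1/10
check: Δy/Fy = (-123/125) / (-246/25) = 1/10 ✓

α = 1/10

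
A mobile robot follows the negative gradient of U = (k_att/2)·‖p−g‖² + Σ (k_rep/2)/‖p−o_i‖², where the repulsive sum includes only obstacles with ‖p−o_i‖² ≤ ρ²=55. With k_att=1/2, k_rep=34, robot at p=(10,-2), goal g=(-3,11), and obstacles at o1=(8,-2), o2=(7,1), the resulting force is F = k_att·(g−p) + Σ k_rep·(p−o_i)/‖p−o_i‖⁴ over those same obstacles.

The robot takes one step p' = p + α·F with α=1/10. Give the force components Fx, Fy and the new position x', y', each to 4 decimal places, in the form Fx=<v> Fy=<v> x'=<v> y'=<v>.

Fx=-1.9352 Fy=6.1852 x'=9.8065 y'=-1.3815

F_att = 1/2·(g−p) = 1/2·(-13,13) = (-6.5000,6.5000)
o1: d²=4 ≤ ρ²=55; F_rep = 34·(2,0)/4² = (4.2500,0.0000)
o2: d²=18 ≤ ρ²=55; F_rep = 34·(3,-3)/18² = (0.3148,-0.3148)
F = F_att + ΣF_rep = (-1.9352,6.1852)
p' = p + 1/10·F = (9.8065,-1.3815)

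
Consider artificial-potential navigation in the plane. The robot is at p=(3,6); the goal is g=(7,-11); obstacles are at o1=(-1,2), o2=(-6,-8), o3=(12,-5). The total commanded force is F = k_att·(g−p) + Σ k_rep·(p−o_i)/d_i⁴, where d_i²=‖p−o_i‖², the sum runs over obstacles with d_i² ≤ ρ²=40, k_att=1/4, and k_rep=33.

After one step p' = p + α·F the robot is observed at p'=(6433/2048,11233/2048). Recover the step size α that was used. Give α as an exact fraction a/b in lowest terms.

α = 1/8

F_att = 1/4·(g−p) = 1/4·(4,-17) = (1.0000,-4.2500)
o1: d²=32 ≤ ρ²=40; F_rep = 33·(4,4)/32² = (0.1289,0.1289)
o2: d²=277 > ρ²=40 → inactive
o3: d²=202 > ρ²=40 → inactive
F = F_att + ΣF_rep = (1.1289,-4.1211)
Δp = p'−p = (0.1411,-0.5151); α = Δx/Fx = (289/2048) / (289/256) = 1/8
check: Δy/Fy = (-1055/2048) / (-1055/256) = 1/8 ✓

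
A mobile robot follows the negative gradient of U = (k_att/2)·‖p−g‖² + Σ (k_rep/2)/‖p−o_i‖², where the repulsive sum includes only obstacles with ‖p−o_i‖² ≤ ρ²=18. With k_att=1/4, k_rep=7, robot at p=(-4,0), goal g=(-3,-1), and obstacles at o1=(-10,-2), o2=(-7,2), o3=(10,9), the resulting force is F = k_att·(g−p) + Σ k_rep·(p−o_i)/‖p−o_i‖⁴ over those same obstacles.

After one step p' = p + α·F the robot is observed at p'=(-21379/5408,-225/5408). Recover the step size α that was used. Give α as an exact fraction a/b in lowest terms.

F_att = 1/4·(g−p) = 1/4·(1,-1) = (0.2500,-0.2500)
o1: d²=40 > ρ²=18 → inactive
o2: d²=13 ≤ ρ²=18; F_rep = 7·(3,-2)/13² = (0.1243,-0.0828)
o3: d²=277 > ρ²=18 → inactive
F = F_att + ΣF_rep = (0.3743,-0.3328)
Δp = p'−p = (0.0468,-0.0416); α = Δx/Fx = (253/5408) / (253/676) = 1/8
check: Δy/Fy = (-225/5408) / (-225/676) = 1/8 ✓

α = 1/8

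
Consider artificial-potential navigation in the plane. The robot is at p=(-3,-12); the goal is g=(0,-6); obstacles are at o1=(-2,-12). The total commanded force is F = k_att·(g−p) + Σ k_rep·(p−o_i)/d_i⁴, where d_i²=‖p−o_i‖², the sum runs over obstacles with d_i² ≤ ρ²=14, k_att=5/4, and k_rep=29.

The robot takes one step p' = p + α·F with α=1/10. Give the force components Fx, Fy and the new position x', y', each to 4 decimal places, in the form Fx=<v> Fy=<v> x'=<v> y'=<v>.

F_att = 5/4·(g−p) = 5/4·(3,6) = (3.7500,7.5000)
o1: d²=1 ≤ ρ²=14; F_rep = 29·(-1,0)/1² = (-29.0000,0.0000)
F = F_att + ΣF_rep = (-25.2500,7.5000)
p' = p + 1/10·F = (-5.5250,-11.2500)

Fx=-25.2500 Fy=7.5000 x'=-5.5250 y'=-11.2500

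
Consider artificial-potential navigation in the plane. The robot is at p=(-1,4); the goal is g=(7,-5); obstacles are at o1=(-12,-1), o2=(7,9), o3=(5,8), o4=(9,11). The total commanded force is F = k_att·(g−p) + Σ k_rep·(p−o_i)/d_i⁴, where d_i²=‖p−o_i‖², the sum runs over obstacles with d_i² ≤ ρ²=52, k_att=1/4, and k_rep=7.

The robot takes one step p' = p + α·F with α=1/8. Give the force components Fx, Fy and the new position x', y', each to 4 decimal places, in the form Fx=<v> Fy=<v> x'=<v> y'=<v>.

F_att = 1/4·(g−p) = 1/4·(8,-9) = (2.0000,-2.2500)
o1: d²=146 > ρ²=52 → inactive
o2: d²=89 > ρ²=52 → inactive
o3: d²=52 ≤ ρ²=52; F_rep = 7·(-6,-4)/52² = (-0.0155,-0.0104)
o4: d²=149 > ρ²=52 → inactive
F = F_att + ΣF_rep = (1.9845,-2.2604)
p' = p + 1/8·F = (-0.7519,3.7175)

Fx=1.9845 Fy=-2.2604 x'=-0.7519 y'=3.7175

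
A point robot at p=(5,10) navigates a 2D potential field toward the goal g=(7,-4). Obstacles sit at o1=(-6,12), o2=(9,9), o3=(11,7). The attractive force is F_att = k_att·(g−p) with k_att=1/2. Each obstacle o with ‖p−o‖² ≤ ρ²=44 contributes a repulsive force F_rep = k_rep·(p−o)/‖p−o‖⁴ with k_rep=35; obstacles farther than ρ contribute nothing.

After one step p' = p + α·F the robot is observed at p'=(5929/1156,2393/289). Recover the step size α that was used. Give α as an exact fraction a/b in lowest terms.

α = 1/4

F_att = 1/2·(g−p) = 1/2·(2,-14) = (1.0000,-7.0000)
o1: d²=125 > ρ²=44 → inactive
o2: d²=17 ≤ ρ²=44; F_rep = 35·(-4,1)/17² = (-0.4844,0.1211)
o3: d²=45 > ρ²=44 → inactive
F = F_att + ΣF_rep = (0.5156,-6.8789)
Δp = p'−p = (0.1289,-1.7197); α = Δx/Fx = (149/1156) / (149/289) = 1/4
check: Δy/Fy = (-497/289) / (-1988/289) = 1/4 ✓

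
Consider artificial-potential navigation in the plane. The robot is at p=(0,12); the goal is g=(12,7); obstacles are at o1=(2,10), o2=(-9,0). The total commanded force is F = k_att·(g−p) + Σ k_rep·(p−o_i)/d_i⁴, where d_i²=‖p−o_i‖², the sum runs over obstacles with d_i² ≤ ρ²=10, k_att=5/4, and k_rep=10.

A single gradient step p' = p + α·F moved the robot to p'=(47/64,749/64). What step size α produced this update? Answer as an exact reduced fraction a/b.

F_att = 5/4·(g−p) = 5/4·(12,-5) = (15.0000,-6.2500)
o1: d²=8 ≤ ρ²=10; F_rep = 10·(-2,2)/8² = (-0.3125,0.3125)
o2: d²=225 > ρ²=10 → inactive
F = F_att + ΣF_rep = (14.6875,-5.9375)
Δp = p'−p = (0.7344,-0.2969); α = Δx/Fx = (47/64) / (235/16) = 1/20
check: Δy/Fy = (-19/64) / (-95/16) = 1/20 ✓

α = 1/20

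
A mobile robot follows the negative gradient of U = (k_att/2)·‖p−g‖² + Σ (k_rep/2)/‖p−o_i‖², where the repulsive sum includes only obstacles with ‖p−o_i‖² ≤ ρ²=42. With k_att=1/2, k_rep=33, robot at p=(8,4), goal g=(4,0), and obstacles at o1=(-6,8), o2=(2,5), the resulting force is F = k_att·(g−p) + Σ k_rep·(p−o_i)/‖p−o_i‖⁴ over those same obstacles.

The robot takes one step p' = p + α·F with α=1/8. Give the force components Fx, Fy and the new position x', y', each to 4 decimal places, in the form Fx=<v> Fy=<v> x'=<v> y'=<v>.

Fx=-1.8554 Fy=-2.0241 x'=7.7681 y'=3.7470

F_att = 1/2·(g−p) = 1/2·(-4,-4) = (-2.0000,-2.0000)
o1: d²=212 > ρ²=42 → inactive
o2: d²=37 ≤ ρ²=42; F_rep = 33·(6,-1)/37² = (0.1446,-0.0241)
F = F_att + ΣF_rep = (-1.8554,-2.0241)
p' = p + 1/8·F = (7.7681,3.7470)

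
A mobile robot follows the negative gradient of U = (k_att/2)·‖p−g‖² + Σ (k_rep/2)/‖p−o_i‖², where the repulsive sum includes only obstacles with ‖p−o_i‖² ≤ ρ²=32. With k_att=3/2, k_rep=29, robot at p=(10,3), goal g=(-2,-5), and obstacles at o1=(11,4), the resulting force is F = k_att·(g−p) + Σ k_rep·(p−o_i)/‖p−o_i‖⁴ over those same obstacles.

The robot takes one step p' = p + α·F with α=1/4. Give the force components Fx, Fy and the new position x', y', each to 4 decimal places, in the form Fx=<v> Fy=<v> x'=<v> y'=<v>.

F_att = 3/2·(g−p) = 3/2·(-12,-8) = (-18.0000,-12.0000)
o1: d²=2 ≤ ρ²=32; F_rep = 29·(-1,-1)/2² = (-7.2500,-7.2500)
F = F_att + ΣF_rep = (-25.2500,-19.2500)
p' = p + 1/4·F = (3.6875,-1.8125)

Fx=-25.2500 Fy=-19.2500 x'=3.6875 y'=-1.8125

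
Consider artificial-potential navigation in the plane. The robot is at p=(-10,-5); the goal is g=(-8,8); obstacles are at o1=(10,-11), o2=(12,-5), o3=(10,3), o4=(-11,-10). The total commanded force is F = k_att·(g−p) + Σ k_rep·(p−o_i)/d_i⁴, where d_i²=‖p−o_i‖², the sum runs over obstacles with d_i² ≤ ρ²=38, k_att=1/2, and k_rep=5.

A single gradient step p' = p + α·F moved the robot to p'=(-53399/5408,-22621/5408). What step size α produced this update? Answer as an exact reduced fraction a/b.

α = 1/8

F_att = 1/2·(g−p) = 1/2·(2,13) = (1.0000,6.5000)
o1: d²=436 > ρ²=38 → inactive
o2: d²=484 > ρ²=38 → inactive
o3: d²=464 > ρ²=38 → inactive
o4: d²=26 ≤ ρ²=38; F_rep = 5·(1,5)/26² = (0.0074,0.0370)
F = F_att + ΣF_rep = (1.0074,6.5370)
Δp = p'−p = (0.1259,0.8171); α = Δx/Fx = (681/5408) / (681/676) = 1/8
check: Δy/Fy = (4419/5408) / (4419/676) = 1/8 ✓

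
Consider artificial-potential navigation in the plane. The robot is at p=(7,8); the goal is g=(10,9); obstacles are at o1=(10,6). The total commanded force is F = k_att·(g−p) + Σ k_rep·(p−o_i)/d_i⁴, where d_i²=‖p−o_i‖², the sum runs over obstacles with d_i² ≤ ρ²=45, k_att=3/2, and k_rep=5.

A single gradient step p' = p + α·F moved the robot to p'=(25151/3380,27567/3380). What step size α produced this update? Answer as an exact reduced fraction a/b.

α = 1/10

F_att = 3/2·(g−p) = 3/2·(3,1) = (4.5000,1.5000)
o1: d²=13 ≤ ρ²=45; F_rep = 5·(-3,2)/13² = (-0.0888,0.0592)
F = F_att + ΣF_rep = (4.4112,1.5592)
Δp = p'−p = (0.4411,0.1559); α = Δx/Fx = (1491/3380) / (1491/338) = 1/10
check: Δy/Fy = (527/3380) / (527/338) = 1/10 ✓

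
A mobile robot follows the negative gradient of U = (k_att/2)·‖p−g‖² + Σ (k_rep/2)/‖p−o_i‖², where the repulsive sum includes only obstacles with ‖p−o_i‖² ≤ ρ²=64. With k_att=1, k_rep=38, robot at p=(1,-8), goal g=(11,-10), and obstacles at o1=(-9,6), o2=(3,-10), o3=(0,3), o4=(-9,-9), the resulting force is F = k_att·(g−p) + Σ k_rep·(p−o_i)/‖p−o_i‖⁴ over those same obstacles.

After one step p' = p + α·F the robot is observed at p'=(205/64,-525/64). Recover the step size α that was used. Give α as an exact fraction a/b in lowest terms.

F_att = 1·(g−p) = 1·(10,-2) = (10.0000,-2.0000)
o1: d²=296 > ρ²=64 → inactive
o2: d²=8 ≤ ρ²=64; F_rep = 38·(-2,2)/8² = (-1.1875,1.1875)
o3: d²=122 > ρ²=64 → inactive
o4: d²=101 > ρ²=64 → inactive
F = F_att + ΣF_rep = (8.8125,-0.8125)
Δp = p'−p = (2.2031,-0.2031); α = Δx/Fx = (141/64) / (141/16) = 1/4
check: Δy/Fy = (-13/64) / (-13/16) = 1/4 ✓

α = 1/4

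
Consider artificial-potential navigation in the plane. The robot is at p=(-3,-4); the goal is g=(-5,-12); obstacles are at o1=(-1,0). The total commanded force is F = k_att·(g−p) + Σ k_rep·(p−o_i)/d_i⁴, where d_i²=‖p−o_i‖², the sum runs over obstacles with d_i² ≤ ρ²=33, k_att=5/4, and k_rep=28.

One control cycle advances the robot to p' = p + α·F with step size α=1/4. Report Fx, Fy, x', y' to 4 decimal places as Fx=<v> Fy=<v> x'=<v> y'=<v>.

F_att = 5/4·(g−p) = 5/4·(-2,-8) = (-2.5000,-10.0000)
o1: d²=20 ≤ ρ²=33; F_rep = 28·(-2,-4)/20² = (-0.1400,-0.2800)
F = F_att + ΣF_rep = (-2.6400,-10.2800)
p' = p + 1/4·F = (-3.6600,-6.5700)

Fx=-2.6400 Fy=-10.2800 x'=-3.6600 y'=-6.5700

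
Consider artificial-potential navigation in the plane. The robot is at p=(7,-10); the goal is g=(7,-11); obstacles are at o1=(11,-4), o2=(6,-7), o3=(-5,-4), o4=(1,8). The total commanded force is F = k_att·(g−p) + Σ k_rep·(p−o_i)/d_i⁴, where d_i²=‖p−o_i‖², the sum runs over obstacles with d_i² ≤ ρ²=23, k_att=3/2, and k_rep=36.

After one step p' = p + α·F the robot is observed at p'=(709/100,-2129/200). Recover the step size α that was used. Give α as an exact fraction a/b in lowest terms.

F_att = 3/2·(g−p) = 3/2·(0,-1) = (0.0000,-1.5000)
o1: d²=52 > ρ²=23 → inactive
o2: d²=10 ≤ ρ²=23; F_rep = 36·(1,-3)/10² = (0.3600,-1.0800)
o3: d²=180 > ρ²=23 → inactive
o4: d²=360 > ρ²=23 → inactive
F = F_att + ΣF_rep = (0.3600,-2.5800)
Δp = p'−p = (0.0900,-0.6450); α = Δx/Fx = (9/100) / (9/25) = 1/4
check: Δy/Fy = (-129/200) / (-129/50) = 1/4 ✓

α = 1/4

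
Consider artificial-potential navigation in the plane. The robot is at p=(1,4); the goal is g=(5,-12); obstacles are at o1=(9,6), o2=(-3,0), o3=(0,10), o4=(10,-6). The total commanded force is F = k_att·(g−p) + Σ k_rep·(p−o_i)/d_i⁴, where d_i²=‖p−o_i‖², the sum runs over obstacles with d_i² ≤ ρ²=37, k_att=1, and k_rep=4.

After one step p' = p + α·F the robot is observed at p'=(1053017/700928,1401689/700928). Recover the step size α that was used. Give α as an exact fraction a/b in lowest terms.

F_att = 1·(g−p) = 1·(4,-16) = (4.0000,-16.0000)
o1: d²=68 > ρ²=37 → inactive
o2: d²=32 ≤ ρ²=37; F_rep = 4·(4,4)/32² = (0.0156,0.0156)
o3: d²=37 ≤ ρ²=37; F_rep = 4·(1,-6)/37² = (0.0029,-0.0175)
o4: d²=181 > ρ²=37 → inactive
F = F_att + ΣF_rep = (4.0185,-16.0019)
Δp = p'−p = (0.5023,-2.0002); α = Δx/Fx = (352089/700928) / (352089/87616) = 1/8
check: Δy/Fy = (-1402023/700928) / (-1402023/87616) = 1/8 ✓

α = 1/8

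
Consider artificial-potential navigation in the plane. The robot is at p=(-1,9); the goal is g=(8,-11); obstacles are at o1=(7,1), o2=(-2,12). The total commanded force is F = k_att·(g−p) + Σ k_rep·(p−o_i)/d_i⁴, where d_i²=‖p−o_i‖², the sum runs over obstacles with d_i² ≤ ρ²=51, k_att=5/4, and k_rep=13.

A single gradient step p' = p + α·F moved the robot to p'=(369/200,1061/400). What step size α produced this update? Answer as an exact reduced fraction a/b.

F_att = 5/4·(g−p) = 5/4·(9,-20) = (11.2500,-25.0000)
o1: d²=128 > ρ²=51 → inactive
o2: d²=10 ≤ ρ²=51; F_rep = 13·(1,-3)/10² = (0.1300,-0.3900)
F = F_att + ΣF_rep = (11.3800,-25.3900)
Δp = p'−p = (2.8450,-6.3475); α = Δx/Fx = (569/200) / (569/50) = 1/4
check: Δy/Fy = (-2539/400) / (-2539/100) = 1/4 ✓

α = 1/4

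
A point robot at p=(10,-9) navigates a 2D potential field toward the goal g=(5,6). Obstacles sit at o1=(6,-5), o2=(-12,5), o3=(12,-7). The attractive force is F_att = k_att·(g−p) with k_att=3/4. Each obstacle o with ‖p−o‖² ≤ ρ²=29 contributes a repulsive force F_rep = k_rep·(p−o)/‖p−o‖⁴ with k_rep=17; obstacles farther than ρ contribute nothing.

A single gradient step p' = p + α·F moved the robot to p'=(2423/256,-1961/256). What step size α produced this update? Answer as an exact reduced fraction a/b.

α = 1/8

F_att = 3/4·(g−p) = 3/4·(-5,15) = (-3.7500,11.2500)
o1: d²=32 > ρ²=29 → inactive
o2: d²=680 > ρ²=29 → inactive
o3: d²=8 ≤ ρ²=29; F_rep = 17·(-2,-2)/8² = (-0.5312,-0.5312)
F = F_att + ΣF_rep = (-4.2812,10.7188)
Δp = p'−p = (-0.5352,1.3398); α = Δx/Fx = (-137/256) / (-137/32) = 1/8
check: Δy/Fy = (343/256) / (343/32) = 1/8 ✓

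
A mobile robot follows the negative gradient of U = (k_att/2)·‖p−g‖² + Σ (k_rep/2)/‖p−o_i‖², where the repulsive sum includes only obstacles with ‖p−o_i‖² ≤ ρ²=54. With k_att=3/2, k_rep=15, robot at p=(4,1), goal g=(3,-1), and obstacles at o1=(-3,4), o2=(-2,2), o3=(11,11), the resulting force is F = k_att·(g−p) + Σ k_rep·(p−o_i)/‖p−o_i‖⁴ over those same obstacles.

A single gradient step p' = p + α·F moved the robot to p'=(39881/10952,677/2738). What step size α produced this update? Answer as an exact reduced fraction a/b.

α = 1/4

F_att = 3/2·(g−p) = 3/2·(-1,-2) = (-1.5000,-3.0000)
o1: d²=58 > ρ²=54 → inactive
o2: d²=37 ≤ ρ²=54; F_rep = 15·(6,-1)/37² = (0.0657,-0.0110)
o3: d²=149 > ρ²=54 → inactive
F = F_att + ΣF_rep = (-1.4343,-3.0110)
Δp = p'−p = (-0.3586,-0.7527); α = Δx/Fx = (-3927/10952) / (-3927/2738) = 1/4
check: Δy/Fy = (-2061/2738) / (-4122/1369) = 1/4 ✓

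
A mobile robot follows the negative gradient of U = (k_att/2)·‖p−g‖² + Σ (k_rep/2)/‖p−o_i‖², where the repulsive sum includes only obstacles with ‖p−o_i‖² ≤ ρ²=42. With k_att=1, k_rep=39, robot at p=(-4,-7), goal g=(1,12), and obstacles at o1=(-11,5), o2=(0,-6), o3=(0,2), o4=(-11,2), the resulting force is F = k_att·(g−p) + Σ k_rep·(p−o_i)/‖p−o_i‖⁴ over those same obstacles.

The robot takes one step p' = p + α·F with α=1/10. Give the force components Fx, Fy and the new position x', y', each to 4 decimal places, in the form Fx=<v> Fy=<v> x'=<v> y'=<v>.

F_att = 1·(g−p) = 1·(5,19) = (5.0000,19.0000)
o1: d²=193 > ρ²=42 → inactive
o2: d²=17 ≤ ρ²=42; F_rep = 39·(-4,-1)/17² = (-0.5398,-0.1349)
o3: d²=97 > ρ²=42 → inactive
o4: d²=130 > ρ²=42 → inactive
F = F_att + ΣF_rep = (4.4602,18.8651)
p' = p + 1/10·F = (-3.5540,-5.1135)

Fx=4.4602 Fy=18.8651 x'=-3.5540 y'=-5.1135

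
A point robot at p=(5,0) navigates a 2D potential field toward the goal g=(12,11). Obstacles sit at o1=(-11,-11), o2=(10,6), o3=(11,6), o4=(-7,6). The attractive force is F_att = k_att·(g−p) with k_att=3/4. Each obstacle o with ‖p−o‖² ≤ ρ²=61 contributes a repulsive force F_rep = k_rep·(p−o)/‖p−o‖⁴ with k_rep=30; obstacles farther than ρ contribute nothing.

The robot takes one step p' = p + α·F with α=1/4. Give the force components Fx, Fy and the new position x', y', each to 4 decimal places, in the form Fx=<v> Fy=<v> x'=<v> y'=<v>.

Fx=5.2097 Fy=8.2016 x'=6.3024 y'=2.0504

F_att = 3/4·(g−p) = 3/4·(7,11) = (5.2500,8.2500)
o1: d²=377 > ρ²=61 → inactive
o2: d²=61 ≤ ρ²=61; F_rep = 30·(-5,-6)/61² = (-0.0403,-0.0484)
o3: d²=72 > ρ²=61 → inactive
o4: d²=180 > ρ²=61 → inactive
F = F_att + ΣF_rep = (5.2097,8.2016)
p' = p + 1/4·F = (6.3024,2.0504)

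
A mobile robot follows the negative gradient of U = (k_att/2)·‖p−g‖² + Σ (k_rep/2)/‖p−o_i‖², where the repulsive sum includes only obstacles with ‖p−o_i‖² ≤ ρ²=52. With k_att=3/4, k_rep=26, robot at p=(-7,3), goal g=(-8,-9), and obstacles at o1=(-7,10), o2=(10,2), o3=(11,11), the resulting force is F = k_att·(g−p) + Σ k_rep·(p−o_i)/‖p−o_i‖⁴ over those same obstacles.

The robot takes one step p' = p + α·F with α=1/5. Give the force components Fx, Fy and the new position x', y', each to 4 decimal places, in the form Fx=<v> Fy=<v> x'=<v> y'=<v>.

Fx=-0.7500 Fy=-9.0758 x'=-7.1500 y'=1.1848

F_att = 3/4·(g−p) = 3/4·(-1,-12) = (-0.7500,-9.0000)
o1: d²=49 ≤ ρ²=52; F_rep = 26·(0,-7)/49² = (0.0000,-0.0758)
o2: d²=290 > ρ²=52 → inactive
o3: d²=388 > ρ²=52 → inactive
F = F_att + ΣF_rep = (-0.7500,-9.0758)
p' = p + 1/5·F = (-7.1500,1.1848)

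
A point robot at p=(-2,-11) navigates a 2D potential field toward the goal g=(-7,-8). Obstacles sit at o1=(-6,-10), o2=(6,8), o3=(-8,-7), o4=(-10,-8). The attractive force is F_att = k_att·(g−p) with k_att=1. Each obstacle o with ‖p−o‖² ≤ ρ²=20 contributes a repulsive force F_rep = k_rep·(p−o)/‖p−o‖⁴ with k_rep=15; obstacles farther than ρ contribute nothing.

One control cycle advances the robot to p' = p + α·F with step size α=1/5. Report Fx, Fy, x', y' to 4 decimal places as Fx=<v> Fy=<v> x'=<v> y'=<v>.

Fx=-4.7924 Fy=2.9481 x'=-2.9585 y'=-10.4104

F_att = 1·(g−p) = 1·(-5,3) = (-5.0000,3.0000)
o1: d²=17 ≤ ρ²=20; F_rep = 15·(4,-1)/17² = (0.2076,-0.0519)
o2: d²=425 > ρ²=20 → inactive
o3: d²=52 > ρ²=20 → inactive
o4: d²=73 > ρ²=20 → inactive
F = F_att + ΣF_rep = (-4.7924,2.9481)
p' = p + 1/5·F = (-2.9585,-10.4104)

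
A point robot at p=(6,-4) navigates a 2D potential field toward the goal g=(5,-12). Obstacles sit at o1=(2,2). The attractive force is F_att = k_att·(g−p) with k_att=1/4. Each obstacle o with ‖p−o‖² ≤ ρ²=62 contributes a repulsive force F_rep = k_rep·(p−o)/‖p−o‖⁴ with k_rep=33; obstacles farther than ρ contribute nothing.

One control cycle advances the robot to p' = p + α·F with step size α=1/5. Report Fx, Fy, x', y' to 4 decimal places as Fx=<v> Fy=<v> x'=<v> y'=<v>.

F_att = 1/4·(g−p) = 1/4·(-1,-8) = (-0.2500,-2.0000)
o1: d²=52 ≤ ρ²=62; F_rep = 33·(4,-6)/52² = (0.0488,-0.0732)
F = F_att + ΣF_rep = (-0.2012,-2.0732)
p' = p + 1/5·F = (5.9598,-4.4146)

Fx=-0.2012 Fy=-2.0732 x'=5.9598 y'=-4.4146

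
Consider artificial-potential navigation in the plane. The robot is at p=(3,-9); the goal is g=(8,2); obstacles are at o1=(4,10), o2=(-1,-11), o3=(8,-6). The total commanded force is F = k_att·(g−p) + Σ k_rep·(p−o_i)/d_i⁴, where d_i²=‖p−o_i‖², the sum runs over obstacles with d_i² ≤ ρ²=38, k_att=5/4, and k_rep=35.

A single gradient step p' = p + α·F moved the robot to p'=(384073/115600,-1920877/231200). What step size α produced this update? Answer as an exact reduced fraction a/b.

F_att = 5/4·(g−p) = 5/4·(5,11) = (6.2500,13.7500)
o1: d²=362 > ρ²=38 → inactive
o2: d²=20 ≤ ρ²=38; F_rep = 35·(4,2)/20² = (0.3500,0.1750)
o3: d²=34 ≤ ρ²=38; F_rep = 35·(-5,-3)/34² = (-0.1514,-0.0908)
F = F_att + ΣF_rep = (6.4486,13.8342)
Δp = p'−p = (0.3224,0.6917); α = Δx/Fx = (37273/115600) / (37273/5780) = 1/20
check: Δy/Fy = (159923/231200) / (159923/11560) = 1/20 ✓

α = 1/20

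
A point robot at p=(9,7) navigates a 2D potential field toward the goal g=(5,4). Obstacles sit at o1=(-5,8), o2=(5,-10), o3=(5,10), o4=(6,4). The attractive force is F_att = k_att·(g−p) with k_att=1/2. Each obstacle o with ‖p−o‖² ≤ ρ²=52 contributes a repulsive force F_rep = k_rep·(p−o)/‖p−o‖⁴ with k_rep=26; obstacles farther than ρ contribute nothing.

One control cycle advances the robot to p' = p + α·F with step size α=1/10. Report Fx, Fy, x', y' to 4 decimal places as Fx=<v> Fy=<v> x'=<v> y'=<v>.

F_att = 1/2·(g−p) = 1/2·(-4,-3) = (-2.0000,-1.5000)
o1: d²=197 > ρ²=52 → inactive
o2: d²=305 > ρ²=52 → inactive
o3: d²=25 ≤ ρ²=52; F_rep = 26·(4,-3)/25² = (0.1664,-0.1248)
o4: d²=18 ≤ ρ²=52; F_rep = 26·(3,3)/18² = (0.2407,0.2407)
F = F_att + ΣF_rep = (-1.5929,-1.3841)
p' = p + 1/10·F = (8.8407,6.8616)

Fx=-1.5929 Fy=-1.3841 x'=8.8407 y'=6.8616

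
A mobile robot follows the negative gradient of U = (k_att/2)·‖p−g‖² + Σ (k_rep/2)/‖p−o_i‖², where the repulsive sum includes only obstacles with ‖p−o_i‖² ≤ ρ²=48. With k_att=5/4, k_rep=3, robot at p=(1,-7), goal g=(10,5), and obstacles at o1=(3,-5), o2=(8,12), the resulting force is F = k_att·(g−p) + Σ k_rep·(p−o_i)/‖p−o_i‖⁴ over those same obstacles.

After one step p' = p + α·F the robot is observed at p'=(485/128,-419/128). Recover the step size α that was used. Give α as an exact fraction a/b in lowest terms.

F_att = 5/4·(g−p) = 5/4·(9,12) = (11.2500,15.0000)
o1: d²=8 ≤ ρ²=48; F_rep = 3·(-2,-2)/8² = (-0.0938,-0.0938)
o2: d²=410 > ρ²=48 → inactive
F = F_att + ΣF_rep = (11.1562,14.9062)
Δp = p'−p = (2.7891,3.7266); α = Δx/Fx = (357/128) / (357/32) = 1/4
check: Δy/Fy = (477/128) / (477/32) = 1/4 ✓

α = 1/4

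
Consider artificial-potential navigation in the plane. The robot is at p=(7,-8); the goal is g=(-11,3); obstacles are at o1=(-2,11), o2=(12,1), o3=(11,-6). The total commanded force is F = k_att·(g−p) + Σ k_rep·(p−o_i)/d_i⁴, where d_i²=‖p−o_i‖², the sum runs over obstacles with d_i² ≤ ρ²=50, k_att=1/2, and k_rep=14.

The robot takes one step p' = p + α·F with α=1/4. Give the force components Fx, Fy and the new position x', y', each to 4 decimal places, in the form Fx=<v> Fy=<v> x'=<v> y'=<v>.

F_att = 1/2·(g−p) = 1/2·(-18,11) = (-9.0000,5.5000)
o1: d²=442 > ρ²=50 → inactive
o2: d²=106 > ρ²=50 → inactive
o3: d²=20 ≤ ρ²=50; F_rep = 14·(-4,-2)/20² = (-0.1400,-0.0700)
F = F_att + ΣF_rep = (-9.1400,5.4300)
p' = p + 1/4·F = (4.7150,-6.6425)

Fx=-9.1400 Fy=5.4300 x'=4.7150 y'=-6.6425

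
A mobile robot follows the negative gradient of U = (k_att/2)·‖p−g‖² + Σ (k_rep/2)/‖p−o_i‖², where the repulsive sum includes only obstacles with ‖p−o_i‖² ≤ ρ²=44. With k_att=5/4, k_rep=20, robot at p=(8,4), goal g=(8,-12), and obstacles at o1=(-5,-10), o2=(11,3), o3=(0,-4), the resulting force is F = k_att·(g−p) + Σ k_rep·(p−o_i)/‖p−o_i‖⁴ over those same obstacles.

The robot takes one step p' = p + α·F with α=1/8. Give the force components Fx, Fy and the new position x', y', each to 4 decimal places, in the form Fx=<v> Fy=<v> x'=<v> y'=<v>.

F_att = 5/4·(g−p) = 5/4·(0,-16) = (0.0000,-20.0000)
o1: d²=365 > ρ²=44 → inactive
o2: d²=10 ≤ ρ²=44; F_rep = 20·(-3,1)/10² = (-0.6000,0.2000)
o3: d²=128 > ρ²=44 → inactive
F = F_att + ΣF_rep = (-0.6000,-19.8000)
p' = p + 1/8·F = (7.9250,1.5250)

Fx=-0.6000 Fy=-19.8000 x'=7.9250 y'=1.5250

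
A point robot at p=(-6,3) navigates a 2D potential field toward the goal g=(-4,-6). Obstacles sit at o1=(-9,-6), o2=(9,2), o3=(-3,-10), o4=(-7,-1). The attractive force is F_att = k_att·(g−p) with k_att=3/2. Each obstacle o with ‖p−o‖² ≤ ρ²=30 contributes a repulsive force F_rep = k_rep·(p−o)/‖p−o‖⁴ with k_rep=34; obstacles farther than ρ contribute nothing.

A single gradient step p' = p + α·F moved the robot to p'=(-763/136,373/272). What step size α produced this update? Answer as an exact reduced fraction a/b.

F_att = 3/2·(g−p) = 3/2·(2,-9) = (3.0000,-13.5000)
o1: d²=90 > ρ²=30 → inactive
o2: d²=226 > ρ²=30 → inactive
o3: d²=178 > ρ²=30 → inactive
o4: d²=17 ≤ ρ²=30; F_rep = 34·(1,4)/17² = (0.1176,0.4706)
F = F_att + ΣF_rep = (3.1176,-13.0294)
Δp = p'−p = (0.3897,-1.6287); α = Δx/Fx = (53/136) / (53/17) = 1/8
check: Δy/Fy = (-443/272) / (-443/34) = 1/8 ✓

α = 1/8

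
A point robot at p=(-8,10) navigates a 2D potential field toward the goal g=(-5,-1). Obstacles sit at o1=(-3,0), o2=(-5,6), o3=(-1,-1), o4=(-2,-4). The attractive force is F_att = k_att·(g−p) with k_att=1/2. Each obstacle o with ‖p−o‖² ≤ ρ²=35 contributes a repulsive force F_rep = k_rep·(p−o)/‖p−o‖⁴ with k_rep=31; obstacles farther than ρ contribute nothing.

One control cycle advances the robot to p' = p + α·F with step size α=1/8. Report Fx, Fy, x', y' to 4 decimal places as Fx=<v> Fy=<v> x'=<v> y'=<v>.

Fx=1.3512 Fy=-5.3016 x'=-7.8311 y'=9.3373

F_att = 1/2·(g−p) = 1/2·(3,-11) = (1.5000,-5.5000)
o1: d²=125 > ρ²=35 → inactive
o2: d²=25 ≤ ρ²=35; F_rep = 31·(-3,4)/25² = (-0.1488,0.1984)
o3: d²=170 > ρ²=35 → inactive
o4: d²=232 > ρ²=35 → inactive
F = F_att + ΣF_rep = (1.3512,-5.3016)
p' = p + 1/8·F = (-7.8311,9.3373)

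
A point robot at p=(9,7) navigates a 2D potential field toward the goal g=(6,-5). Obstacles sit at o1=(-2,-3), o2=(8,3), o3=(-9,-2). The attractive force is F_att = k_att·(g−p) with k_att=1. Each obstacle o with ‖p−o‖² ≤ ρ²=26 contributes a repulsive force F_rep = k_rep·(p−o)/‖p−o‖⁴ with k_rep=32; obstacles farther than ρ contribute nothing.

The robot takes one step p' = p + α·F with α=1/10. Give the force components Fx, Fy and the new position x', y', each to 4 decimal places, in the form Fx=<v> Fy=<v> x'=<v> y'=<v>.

Fx=-2.8893 Fy=-11.5571 x'=8.7111 y'=5.8443

F_att = 1·(g−p) = 1·(-3,-12) = (-3.0000,-12.0000)
o1: d²=221 > ρ²=26 → inactive
o2: d²=17 ≤ ρ²=26; F_rep = 32·(1,4)/17² = (0.1107,0.4429)
o3: d²=405 > ρ²=26 → inactive
F = F_att + ΣF_rep = (-2.8893,-11.5571)
p' = p + 1/10·F = (8.7111,5.8443)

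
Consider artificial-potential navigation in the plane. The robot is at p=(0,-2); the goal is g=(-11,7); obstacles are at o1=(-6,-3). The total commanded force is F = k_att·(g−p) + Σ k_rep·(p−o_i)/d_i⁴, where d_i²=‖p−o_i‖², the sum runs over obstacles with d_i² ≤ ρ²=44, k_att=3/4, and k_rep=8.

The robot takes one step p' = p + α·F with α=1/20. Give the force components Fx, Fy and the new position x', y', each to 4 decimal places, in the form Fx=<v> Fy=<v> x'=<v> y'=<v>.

F_att = 3/4·(g−p) = 3/4·(-11,9) = (-8.2500,6.7500)
o1: d²=37 ≤ ρ²=44; F_rep = 8·(6,1)/37² = (0.0351,0.0058)
F = F_att + ΣF_rep = (-8.2149,6.7558)
p' = p + 1/20·F = (-0.4107,-1.6622)

Fx=-8.2149 Fy=6.7558 x'=-0.4107 y'=-1.6622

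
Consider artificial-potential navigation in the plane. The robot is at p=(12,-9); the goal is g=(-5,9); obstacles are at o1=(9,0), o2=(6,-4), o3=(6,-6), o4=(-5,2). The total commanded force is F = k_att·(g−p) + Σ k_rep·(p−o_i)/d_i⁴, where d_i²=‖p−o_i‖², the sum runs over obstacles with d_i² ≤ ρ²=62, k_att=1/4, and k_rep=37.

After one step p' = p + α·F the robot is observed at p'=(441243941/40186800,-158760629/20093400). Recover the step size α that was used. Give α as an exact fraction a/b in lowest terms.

α = 1/4

F_att = 1/4·(g−p) = 1/4·(-17,18) = (-4.2500,4.5000)
o1: d²=90 > ρ²=62 → inactive
o2: d²=61 ≤ ρ²=62; F_rep = 37·(6,-5)/61² = (0.0597,-0.0497)
o3: d²=45 ≤ ρ²=62; F_rep = 37·(6,-3)/45² = (0.1096,-0.0548)
o4: d²=410 > ρ²=62 → inactive
F = F_att + ΣF_rep = (-4.0807,4.3955)
Δp = p'−p = (-1.0202,1.0989); α = Δx/Fx = (-40997659/40186800) / (-40997659/10046700) = 1/4
check: Δy/Fy = (22079971/20093400) / (22079971/5023350) = 1/4 ✓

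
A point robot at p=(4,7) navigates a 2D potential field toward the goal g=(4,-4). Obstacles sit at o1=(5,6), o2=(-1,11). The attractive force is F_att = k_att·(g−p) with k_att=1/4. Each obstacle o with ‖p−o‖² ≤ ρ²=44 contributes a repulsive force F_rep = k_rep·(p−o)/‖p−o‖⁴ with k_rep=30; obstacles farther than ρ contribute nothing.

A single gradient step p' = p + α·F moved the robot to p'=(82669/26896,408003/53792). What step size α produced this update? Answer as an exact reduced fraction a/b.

α = 1/8

F_att = 1/4·(g−p) = 1/4·(0,-11) = (0.0000,-2.7500)
o1: d²=2 ≤ ρ²=44; F_rep = 30·(-1,1)/2² = (-7.5000,7.5000)
o2: d²=41 ≤ ρ²=44; F_rep = 30·(5,-4)/41² = (0.0892,-0.0714)
F = F_att + ΣF_rep = (-7.4108,4.6786)
Δp = p'−p = (-0.9263,0.5848); α = Δx/Fx = (-24915/26896) / (-24915/3362) = 1/8
check: Δy/Fy = (31459/53792) / (31459/6724) = 1/8 ✓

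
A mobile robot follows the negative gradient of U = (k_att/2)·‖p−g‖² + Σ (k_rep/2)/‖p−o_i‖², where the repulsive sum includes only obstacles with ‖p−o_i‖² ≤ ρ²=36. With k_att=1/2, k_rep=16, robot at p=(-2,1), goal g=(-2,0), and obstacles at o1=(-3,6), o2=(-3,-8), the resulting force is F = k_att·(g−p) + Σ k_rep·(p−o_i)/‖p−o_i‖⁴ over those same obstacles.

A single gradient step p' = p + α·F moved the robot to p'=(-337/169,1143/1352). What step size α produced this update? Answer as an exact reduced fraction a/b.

α = 1/4

F_att = 1/2·(g−p) = 1/2·(0,-1) = (0.0000,-0.5000)
o1: d²=26 ≤ ρ²=36; F_rep = 16·(1,-5)/26² = (0.0237,-0.1183)
o2: d²=82 > ρ²=36 → inactive
F = F_att + ΣF_rep = (0.0237,-0.6183)
Δp = p'−p = (0.0059,-0.1546); α = Δx/Fx = (1/169) / (4/169) = 1/4
check: Δy/Fy = (-209/1352) / (-209/338) = 1/4 ✓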